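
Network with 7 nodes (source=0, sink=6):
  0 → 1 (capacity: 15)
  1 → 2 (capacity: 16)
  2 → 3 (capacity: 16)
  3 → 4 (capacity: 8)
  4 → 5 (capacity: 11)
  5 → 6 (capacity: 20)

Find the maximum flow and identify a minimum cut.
Max flow = 8, Min cut edges: (3,4)

Maximum flow: 8
Minimum cut: (3,4)
Partition: S = [0, 1, 2, 3], T = [4, 5, 6]

Max-flow min-cut theorem verified: both equal 8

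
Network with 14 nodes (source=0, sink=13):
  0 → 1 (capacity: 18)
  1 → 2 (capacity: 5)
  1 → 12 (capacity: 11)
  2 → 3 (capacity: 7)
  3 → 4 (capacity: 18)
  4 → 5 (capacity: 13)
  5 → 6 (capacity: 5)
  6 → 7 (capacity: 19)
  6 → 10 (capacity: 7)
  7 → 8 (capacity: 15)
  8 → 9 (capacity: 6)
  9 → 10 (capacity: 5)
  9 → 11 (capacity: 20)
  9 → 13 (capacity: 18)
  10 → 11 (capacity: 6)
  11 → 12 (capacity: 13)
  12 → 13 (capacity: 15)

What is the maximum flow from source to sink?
Maximum flow = 16

Max flow: 16

Flow assignment:
  0 → 1: 16/18
  1 → 2: 5/5
  1 → 12: 11/11
  2 → 3: 5/7
  3 → 4: 5/18
  4 → 5: 5/13
  5 → 6: 5/5
  6 → 7: 5/19
  7 → 8: 5/15
  8 → 9: 5/6
  9 → 13: 5/18
  12 → 13: 11/15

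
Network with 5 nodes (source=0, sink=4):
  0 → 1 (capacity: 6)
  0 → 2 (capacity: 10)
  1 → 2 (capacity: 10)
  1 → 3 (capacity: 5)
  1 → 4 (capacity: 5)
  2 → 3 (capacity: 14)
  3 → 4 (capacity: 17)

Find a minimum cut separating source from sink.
Min cut value = 16, edges: (0,1), (0,2)

Min cut value: 16
Partition: S = [0], T = [1, 2, 3, 4]
Cut edges: (0,1), (0,2)

By max-flow min-cut theorem, max flow = min cut = 16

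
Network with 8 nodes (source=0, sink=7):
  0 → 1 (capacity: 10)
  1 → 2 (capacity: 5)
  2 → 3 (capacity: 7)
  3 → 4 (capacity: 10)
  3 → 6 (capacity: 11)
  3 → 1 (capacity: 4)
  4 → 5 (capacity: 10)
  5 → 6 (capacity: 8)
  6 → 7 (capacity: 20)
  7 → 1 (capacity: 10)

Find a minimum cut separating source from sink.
Min cut value = 5, edges: (1,2)

Min cut value: 5
Partition: S = [0, 1], T = [2, 3, 4, 5, 6, 7]
Cut edges: (1,2)

By max-flow min-cut theorem, max flow = min cut = 5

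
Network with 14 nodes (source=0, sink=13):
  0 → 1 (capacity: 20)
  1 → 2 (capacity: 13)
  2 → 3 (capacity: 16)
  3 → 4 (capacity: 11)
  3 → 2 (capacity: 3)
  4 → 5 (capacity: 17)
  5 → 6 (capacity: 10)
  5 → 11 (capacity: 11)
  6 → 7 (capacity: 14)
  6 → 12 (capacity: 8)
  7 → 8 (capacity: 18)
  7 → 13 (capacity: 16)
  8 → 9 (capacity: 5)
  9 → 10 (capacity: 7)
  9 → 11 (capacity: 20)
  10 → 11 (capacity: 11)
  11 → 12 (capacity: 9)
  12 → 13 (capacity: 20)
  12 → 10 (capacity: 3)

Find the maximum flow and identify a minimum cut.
Max flow = 11, Min cut edges: (3,4)

Maximum flow: 11
Minimum cut: (3,4)
Partition: S = [0, 1, 2, 3], T = [4, 5, 6, 7, 8, 9, 10, 11, 12, 13]

Max-flow min-cut theorem verified: both equal 11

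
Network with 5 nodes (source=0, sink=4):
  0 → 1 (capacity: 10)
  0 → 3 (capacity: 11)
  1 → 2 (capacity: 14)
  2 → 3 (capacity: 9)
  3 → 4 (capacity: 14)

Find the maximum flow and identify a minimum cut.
Max flow = 14, Min cut edges: (3,4)

Maximum flow: 14
Minimum cut: (3,4)
Partition: S = [0, 1, 2, 3], T = [4]

Max-flow min-cut theorem verified: both equal 14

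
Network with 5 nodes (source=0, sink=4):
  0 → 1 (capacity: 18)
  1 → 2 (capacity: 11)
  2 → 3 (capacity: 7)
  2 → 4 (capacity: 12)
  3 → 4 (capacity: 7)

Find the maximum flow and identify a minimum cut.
Max flow = 11, Min cut edges: (1,2)

Maximum flow: 11
Minimum cut: (1,2)
Partition: S = [0, 1], T = [2, 3, 4]

Max-flow min-cut theorem verified: both equal 11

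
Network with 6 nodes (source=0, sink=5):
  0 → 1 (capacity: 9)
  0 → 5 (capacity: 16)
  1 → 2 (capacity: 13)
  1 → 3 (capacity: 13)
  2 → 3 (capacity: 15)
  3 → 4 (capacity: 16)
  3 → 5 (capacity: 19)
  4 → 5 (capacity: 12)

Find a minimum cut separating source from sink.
Min cut value = 25, edges: (0,1), (0,5)

Min cut value: 25
Partition: S = [0], T = [1, 2, 3, 4, 5]
Cut edges: (0,1), (0,5)

By max-flow min-cut theorem, max flow = min cut = 25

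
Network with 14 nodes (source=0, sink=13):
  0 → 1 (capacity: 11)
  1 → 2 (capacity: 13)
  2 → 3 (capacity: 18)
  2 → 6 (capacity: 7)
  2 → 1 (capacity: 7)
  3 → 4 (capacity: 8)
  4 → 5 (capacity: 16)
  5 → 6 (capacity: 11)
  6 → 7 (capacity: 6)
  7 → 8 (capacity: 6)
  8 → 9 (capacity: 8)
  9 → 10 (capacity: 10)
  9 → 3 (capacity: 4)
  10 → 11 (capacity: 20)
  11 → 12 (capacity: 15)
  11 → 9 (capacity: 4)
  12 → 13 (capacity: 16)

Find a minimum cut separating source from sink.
Min cut value = 6, edges: (7,8)

Min cut value: 6
Partition: S = [0, 1, 2, 3, 4, 5, 6, 7], T = [8, 9, 10, 11, 12, 13]
Cut edges: (7,8)

By max-flow min-cut theorem, max flow = min cut = 6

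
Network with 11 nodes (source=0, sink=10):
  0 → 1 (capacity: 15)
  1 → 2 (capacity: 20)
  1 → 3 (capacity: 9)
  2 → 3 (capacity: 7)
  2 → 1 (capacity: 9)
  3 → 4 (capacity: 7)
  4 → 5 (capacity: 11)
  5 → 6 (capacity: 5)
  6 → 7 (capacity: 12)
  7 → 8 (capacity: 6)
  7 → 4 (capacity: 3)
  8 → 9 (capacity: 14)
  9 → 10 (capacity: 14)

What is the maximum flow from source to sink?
Maximum flow = 5

Max flow: 5

Flow assignment:
  0 → 1: 5/15
  1 → 3: 5/9
  3 → 4: 5/7
  4 → 5: 5/11
  5 → 6: 5/5
  6 → 7: 5/12
  7 → 8: 5/6
  8 → 9: 5/14
  9 → 10: 5/14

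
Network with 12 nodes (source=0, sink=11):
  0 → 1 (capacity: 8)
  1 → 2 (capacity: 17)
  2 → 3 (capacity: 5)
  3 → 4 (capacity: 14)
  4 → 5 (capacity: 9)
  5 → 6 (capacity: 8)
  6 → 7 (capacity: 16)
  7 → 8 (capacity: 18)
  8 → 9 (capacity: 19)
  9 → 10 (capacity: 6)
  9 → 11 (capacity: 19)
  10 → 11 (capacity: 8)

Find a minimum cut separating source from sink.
Min cut value = 5, edges: (2,3)

Min cut value: 5
Partition: S = [0, 1, 2], T = [3, 4, 5, 6, 7, 8, 9, 10, 11]
Cut edges: (2,3)

By max-flow min-cut theorem, max flow = min cut = 5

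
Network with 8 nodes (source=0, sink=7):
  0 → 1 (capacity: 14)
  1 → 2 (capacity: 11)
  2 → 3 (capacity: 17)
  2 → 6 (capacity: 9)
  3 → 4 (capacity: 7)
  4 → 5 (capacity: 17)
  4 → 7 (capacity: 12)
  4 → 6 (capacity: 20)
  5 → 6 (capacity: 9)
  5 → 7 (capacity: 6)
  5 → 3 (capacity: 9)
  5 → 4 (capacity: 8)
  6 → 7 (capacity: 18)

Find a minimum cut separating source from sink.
Min cut value = 11, edges: (1,2)

Min cut value: 11
Partition: S = [0, 1], T = [2, 3, 4, 5, 6, 7]
Cut edges: (1,2)

By max-flow min-cut theorem, max flow = min cut = 11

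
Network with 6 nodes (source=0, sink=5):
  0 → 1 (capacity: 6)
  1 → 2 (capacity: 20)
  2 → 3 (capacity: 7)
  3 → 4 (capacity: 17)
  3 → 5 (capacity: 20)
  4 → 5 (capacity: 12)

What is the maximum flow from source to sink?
Maximum flow = 6

Max flow: 6

Flow assignment:
  0 → 1: 6/6
  1 → 2: 6/20
  2 → 3: 6/7
  3 → 5: 6/20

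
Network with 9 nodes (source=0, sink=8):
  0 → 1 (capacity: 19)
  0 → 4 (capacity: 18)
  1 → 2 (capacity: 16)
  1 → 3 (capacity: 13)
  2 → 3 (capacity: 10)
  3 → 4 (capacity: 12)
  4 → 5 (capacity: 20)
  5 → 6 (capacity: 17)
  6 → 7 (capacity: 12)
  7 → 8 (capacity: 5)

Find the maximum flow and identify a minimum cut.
Max flow = 5, Min cut edges: (7,8)

Maximum flow: 5
Minimum cut: (7,8)
Partition: S = [0, 1, 2, 3, 4, 5, 6, 7], T = [8]

Max-flow min-cut theorem verified: both equal 5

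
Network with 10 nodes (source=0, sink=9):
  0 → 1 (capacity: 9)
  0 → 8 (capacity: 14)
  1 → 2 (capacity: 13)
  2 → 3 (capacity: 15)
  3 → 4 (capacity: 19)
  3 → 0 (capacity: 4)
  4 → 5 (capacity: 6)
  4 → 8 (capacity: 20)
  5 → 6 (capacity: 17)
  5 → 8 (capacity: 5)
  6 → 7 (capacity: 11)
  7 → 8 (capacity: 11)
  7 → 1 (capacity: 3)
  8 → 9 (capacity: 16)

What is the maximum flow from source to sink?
Maximum flow = 16

Max flow: 16

Flow assignment:
  0 → 1: 9/9
  0 → 8: 7/14
  1 → 2: 9/13
  2 → 3: 9/15
  3 → 4: 9/19
  4 → 8: 9/20
  8 → 9: 16/16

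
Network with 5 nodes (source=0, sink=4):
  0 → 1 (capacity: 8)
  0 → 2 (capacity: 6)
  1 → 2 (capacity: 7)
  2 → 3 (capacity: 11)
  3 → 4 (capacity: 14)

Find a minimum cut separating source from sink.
Min cut value = 11, edges: (2,3)

Min cut value: 11
Partition: S = [0, 1, 2], T = [3, 4]
Cut edges: (2,3)

By max-flow min-cut theorem, max flow = min cut = 11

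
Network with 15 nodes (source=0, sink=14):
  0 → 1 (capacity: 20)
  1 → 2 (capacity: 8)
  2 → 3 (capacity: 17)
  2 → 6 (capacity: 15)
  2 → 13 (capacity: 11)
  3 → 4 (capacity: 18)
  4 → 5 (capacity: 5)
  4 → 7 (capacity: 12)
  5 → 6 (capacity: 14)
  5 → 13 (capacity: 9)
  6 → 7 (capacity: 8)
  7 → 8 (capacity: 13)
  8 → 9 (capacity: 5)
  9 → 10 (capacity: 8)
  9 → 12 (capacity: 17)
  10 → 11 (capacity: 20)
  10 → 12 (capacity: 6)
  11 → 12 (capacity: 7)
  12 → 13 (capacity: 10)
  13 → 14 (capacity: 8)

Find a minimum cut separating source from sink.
Min cut value = 8, edges: (13,14)

Min cut value: 8
Partition: S = [0, 1, 2, 3, 4, 5, 6, 7, 8, 9, 10, 11, 12, 13], T = [14]
Cut edges: (13,14)

By max-flow min-cut theorem, max flow = min cut = 8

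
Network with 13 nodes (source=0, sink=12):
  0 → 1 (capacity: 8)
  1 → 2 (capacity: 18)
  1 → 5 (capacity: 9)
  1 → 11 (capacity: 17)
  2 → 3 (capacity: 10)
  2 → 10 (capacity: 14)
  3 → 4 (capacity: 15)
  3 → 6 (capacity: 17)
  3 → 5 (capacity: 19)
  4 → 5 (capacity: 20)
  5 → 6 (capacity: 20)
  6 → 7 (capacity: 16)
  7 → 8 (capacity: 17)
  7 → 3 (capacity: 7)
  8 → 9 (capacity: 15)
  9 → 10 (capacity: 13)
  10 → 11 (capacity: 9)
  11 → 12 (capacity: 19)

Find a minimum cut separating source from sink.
Min cut value = 8, edges: (0,1)

Min cut value: 8
Partition: S = [0], T = [1, 2, 3, 4, 5, 6, 7, 8, 9, 10, 11, 12]
Cut edges: (0,1)

By max-flow min-cut theorem, max flow = min cut = 8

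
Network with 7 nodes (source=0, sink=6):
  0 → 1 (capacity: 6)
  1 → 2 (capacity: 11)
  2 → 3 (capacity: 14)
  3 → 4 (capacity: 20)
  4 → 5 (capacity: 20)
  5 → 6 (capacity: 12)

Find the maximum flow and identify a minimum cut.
Max flow = 6, Min cut edges: (0,1)

Maximum flow: 6
Minimum cut: (0,1)
Partition: S = [0], T = [1, 2, 3, 4, 5, 6]

Max-flow min-cut theorem verified: both equal 6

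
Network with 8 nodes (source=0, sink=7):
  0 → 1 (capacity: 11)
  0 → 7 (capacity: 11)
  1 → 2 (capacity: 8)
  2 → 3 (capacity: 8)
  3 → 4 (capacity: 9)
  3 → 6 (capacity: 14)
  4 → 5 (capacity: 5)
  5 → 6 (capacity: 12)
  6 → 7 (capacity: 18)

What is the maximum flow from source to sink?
Maximum flow = 19

Max flow: 19

Flow assignment:
  0 → 1: 8/11
  0 → 7: 11/11
  1 → 2: 8/8
  2 → 3: 8/8
  3 → 6: 8/14
  6 → 7: 8/18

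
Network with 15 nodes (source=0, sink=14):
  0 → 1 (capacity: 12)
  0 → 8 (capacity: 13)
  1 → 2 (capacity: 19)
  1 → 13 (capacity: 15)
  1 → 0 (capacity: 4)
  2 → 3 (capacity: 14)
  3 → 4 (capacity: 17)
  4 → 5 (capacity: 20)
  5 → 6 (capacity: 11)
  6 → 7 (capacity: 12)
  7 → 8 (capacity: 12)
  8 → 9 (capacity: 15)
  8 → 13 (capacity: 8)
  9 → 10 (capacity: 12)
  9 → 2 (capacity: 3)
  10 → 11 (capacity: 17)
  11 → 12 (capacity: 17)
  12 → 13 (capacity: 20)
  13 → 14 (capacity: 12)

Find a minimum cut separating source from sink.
Min cut value = 12, edges: (13,14)

Min cut value: 12
Partition: S = [0, 1, 2, 3, 4, 5, 6, 7, 8, 9, 10, 11, 12, 13], T = [14]
Cut edges: (13,14)

By max-flow min-cut theorem, max flow = min cut = 12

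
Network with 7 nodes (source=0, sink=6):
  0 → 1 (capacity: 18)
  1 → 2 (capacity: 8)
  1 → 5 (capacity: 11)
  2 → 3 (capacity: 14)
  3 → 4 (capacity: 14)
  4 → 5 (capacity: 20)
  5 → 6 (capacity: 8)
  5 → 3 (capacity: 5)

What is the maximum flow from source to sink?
Maximum flow = 8

Max flow: 8

Flow assignment:
  0 → 1: 8/18
  1 → 2: 7/8
  1 → 5: 1/11
  2 → 3: 7/14
  3 → 4: 7/14
  4 → 5: 7/20
  5 → 6: 8/8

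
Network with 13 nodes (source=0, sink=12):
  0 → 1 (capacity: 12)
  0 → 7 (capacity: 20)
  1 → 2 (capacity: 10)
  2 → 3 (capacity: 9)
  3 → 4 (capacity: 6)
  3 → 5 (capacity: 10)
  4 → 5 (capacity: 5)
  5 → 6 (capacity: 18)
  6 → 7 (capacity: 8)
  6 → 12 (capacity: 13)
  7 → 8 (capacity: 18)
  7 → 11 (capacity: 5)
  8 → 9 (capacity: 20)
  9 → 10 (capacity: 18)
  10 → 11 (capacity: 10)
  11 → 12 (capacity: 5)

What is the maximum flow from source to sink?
Maximum flow = 14

Max flow: 14

Flow assignment:
  0 → 1: 9/12
  0 → 7: 5/20
  1 → 2: 9/10
  2 → 3: 9/9
  3 → 5: 9/10
  5 → 6: 9/18
  6 → 12: 9/13
  7 → 8: 5/18
  8 → 9: 5/20
  9 → 10: 5/18
  10 → 11: 5/10
  11 → 12: 5/5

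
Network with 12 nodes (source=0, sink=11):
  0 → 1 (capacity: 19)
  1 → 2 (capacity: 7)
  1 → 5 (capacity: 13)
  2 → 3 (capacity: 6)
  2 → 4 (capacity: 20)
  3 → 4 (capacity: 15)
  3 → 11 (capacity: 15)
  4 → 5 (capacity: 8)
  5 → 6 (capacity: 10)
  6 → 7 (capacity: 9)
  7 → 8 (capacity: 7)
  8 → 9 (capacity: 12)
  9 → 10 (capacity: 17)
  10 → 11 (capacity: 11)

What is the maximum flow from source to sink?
Maximum flow = 13

Max flow: 13

Flow assignment:
  0 → 1: 13/19
  1 → 2: 6/7
  1 → 5: 7/13
  2 → 3: 6/6
  3 → 11: 6/15
  5 → 6: 7/10
  6 → 7: 7/9
  7 → 8: 7/7
  8 → 9: 7/12
  9 → 10: 7/17
  10 → 11: 7/11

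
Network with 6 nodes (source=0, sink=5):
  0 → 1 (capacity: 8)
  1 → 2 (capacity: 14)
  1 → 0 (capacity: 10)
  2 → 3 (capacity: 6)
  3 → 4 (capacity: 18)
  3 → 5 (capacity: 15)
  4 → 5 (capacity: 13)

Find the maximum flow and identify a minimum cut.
Max flow = 6, Min cut edges: (2,3)

Maximum flow: 6
Minimum cut: (2,3)
Partition: S = [0, 1, 2], T = [3, 4, 5]

Max-flow min-cut theorem verified: both equal 6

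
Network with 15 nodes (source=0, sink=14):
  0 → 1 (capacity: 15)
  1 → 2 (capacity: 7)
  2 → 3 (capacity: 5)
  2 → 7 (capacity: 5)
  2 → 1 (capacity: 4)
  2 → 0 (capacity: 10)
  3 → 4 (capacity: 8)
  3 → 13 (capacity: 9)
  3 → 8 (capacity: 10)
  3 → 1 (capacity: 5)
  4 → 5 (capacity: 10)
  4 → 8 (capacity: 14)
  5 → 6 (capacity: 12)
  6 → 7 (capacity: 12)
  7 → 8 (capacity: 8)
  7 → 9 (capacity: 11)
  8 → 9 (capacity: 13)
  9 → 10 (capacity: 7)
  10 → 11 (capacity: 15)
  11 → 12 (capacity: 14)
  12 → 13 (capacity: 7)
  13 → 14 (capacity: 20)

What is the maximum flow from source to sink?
Maximum flow = 7

Max flow: 7

Flow assignment:
  0 → 1: 7/15
  1 → 2: 7/7
  2 → 3: 5/5
  2 → 7: 2/5
  3 → 13: 5/9
  7 → 9: 2/11
  9 → 10: 2/7
  10 → 11: 2/15
  11 → 12: 2/14
  12 → 13: 2/7
  13 → 14: 7/20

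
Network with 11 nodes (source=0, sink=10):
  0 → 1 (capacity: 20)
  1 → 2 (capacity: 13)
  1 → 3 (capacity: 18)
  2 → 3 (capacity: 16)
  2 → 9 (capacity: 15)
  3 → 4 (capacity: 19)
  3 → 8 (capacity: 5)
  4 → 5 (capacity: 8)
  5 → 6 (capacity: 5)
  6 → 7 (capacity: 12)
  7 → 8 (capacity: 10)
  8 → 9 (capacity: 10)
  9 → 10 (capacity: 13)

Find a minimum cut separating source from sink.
Min cut value = 13, edges: (9,10)

Min cut value: 13
Partition: S = [0, 1, 2, 3, 4, 5, 6, 7, 8, 9], T = [10]
Cut edges: (9,10)

By max-flow min-cut theorem, max flow = min cut = 13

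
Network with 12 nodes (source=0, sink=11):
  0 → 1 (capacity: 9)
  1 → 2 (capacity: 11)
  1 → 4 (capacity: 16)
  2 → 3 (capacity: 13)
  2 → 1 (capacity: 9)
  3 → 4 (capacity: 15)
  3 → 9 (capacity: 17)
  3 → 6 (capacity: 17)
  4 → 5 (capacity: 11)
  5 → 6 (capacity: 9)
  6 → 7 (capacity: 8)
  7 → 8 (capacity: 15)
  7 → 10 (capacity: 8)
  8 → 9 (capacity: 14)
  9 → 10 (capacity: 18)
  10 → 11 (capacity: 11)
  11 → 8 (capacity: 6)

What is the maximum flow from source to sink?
Maximum flow = 9

Max flow: 9

Flow assignment:
  0 → 1: 9/9
  1 → 2: 9/11
  2 → 3: 9/13
  3 → 9: 9/17
  9 → 10: 9/18
  10 → 11: 9/11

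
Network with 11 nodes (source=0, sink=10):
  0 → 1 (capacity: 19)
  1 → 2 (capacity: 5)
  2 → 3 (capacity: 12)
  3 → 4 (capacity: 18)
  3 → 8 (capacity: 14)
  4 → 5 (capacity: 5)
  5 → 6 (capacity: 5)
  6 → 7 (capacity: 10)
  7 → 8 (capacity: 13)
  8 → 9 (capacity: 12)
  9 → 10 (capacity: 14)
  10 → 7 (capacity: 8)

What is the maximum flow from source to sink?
Maximum flow = 5

Max flow: 5

Flow assignment:
  0 → 1: 5/19
  1 → 2: 5/5
  2 → 3: 5/12
  3 → 8: 5/14
  8 → 9: 5/12
  9 → 10: 5/14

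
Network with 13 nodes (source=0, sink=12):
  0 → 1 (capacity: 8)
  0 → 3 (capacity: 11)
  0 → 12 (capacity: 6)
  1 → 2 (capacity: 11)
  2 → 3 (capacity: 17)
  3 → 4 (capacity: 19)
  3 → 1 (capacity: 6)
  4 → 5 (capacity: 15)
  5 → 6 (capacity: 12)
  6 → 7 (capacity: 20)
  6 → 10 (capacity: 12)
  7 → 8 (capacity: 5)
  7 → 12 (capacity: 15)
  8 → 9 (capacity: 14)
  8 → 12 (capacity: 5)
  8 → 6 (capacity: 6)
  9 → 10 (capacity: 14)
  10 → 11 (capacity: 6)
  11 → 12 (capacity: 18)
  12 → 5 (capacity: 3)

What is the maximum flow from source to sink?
Maximum flow = 18

Max flow: 18

Flow assignment:
  0 → 1: 8/8
  0 → 3: 4/11
  0 → 12: 6/6
  1 → 2: 8/11
  2 → 3: 8/17
  3 → 4: 12/19
  4 → 5: 12/15
  5 → 6: 12/12
  6 → 7: 12/20
  7 → 12: 12/15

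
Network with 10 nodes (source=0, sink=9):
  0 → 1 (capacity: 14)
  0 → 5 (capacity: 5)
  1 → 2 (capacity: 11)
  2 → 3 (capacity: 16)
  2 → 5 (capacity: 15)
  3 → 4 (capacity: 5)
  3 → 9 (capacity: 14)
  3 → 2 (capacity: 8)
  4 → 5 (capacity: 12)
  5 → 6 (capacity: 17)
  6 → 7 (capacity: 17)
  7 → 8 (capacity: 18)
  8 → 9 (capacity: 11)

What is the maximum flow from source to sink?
Maximum flow = 16

Max flow: 16

Flow assignment:
  0 → 1: 11/14
  0 → 5: 5/5
  1 → 2: 11/11
  2 → 3: 11/16
  3 → 9: 11/14
  5 → 6: 5/17
  6 → 7: 5/17
  7 → 8: 5/18
  8 → 9: 5/11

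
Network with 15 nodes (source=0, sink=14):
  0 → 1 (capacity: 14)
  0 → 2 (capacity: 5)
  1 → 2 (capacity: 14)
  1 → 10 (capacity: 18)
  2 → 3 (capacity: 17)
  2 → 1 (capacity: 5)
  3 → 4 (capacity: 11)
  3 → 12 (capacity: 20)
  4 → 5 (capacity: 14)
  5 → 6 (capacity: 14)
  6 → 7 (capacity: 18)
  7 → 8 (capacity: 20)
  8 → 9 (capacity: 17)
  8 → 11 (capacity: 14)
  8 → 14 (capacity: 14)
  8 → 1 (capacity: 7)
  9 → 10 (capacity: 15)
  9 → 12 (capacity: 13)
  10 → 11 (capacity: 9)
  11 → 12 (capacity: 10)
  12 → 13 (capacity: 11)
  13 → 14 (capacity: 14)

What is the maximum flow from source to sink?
Maximum flow = 19

Max flow: 19

Flow assignment:
  0 → 1: 14/14
  0 → 2: 5/5
  1 → 2: 12/14
  1 → 10: 2/18
  2 → 3: 17/17
  3 → 4: 8/11
  3 → 12: 9/20
  4 → 5: 8/14
  5 → 6: 8/14
  6 → 7: 8/18
  7 → 8: 8/20
  8 → 14: 8/14
  10 → 11: 2/9
  11 → 12: 2/10
  12 → 13: 11/11
  13 → 14: 11/14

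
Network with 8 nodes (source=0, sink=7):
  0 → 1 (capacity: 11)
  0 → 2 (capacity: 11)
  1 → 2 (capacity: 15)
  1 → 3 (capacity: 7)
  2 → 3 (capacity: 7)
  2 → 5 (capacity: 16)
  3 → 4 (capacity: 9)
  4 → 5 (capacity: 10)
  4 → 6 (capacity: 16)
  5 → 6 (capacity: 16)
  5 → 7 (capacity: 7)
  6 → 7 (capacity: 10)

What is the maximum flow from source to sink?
Maximum flow = 17

Max flow: 17

Flow assignment:
  0 → 1: 11/11
  0 → 2: 6/11
  1 → 2: 5/15
  1 → 3: 6/7
  2 → 5: 11/16
  3 → 4: 6/9
  4 → 5: 6/10
  5 → 6: 10/16
  5 → 7: 7/7
  6 → 7: 10/10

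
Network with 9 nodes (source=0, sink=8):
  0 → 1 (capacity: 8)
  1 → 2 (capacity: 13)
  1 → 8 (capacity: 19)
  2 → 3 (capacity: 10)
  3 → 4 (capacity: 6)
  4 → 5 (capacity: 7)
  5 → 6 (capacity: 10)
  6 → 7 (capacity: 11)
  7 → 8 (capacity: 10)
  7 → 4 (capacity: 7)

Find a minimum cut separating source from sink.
Min cut value = 8, edges: (0,1)

Min cut value: 8
Partition: S = [0], T = [1, 2, 3, 4, 5, 6, 7, 8]
Cut edges: (0,1)

By max-flow min-cut theorem, max flow = min cut = 8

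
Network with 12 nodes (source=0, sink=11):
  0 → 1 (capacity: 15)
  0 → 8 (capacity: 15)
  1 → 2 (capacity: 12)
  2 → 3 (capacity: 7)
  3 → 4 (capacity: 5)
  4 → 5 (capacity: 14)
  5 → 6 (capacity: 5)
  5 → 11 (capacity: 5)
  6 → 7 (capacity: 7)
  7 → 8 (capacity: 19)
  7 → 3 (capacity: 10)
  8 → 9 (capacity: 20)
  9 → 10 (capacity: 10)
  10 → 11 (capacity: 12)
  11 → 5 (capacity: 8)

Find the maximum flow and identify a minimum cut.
Max flow = 15, Min cut edges: (5,11), (9,10)

Maximum flow: 15
Minimum cut: (5,11), (9,10)
Partition: S = [0, 1, 2, 3, 4, 5, 6, 7, 8, 9], T = [10, 11]

Max-flow min-cut theorem verified: both equal 15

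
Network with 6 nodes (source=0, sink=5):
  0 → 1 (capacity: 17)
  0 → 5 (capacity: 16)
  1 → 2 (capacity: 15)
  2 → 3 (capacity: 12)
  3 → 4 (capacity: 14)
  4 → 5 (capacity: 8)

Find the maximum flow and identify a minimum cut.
Max flow = 24, Min cut edges: (0,5), (4,5)

Maximum flow: 24
Minimum cut: (0,5), (4,5)
Partition: S = [0, 1, 2, 3, 4], T = [5]

Max-flow min-cut theorem verified: both equal 24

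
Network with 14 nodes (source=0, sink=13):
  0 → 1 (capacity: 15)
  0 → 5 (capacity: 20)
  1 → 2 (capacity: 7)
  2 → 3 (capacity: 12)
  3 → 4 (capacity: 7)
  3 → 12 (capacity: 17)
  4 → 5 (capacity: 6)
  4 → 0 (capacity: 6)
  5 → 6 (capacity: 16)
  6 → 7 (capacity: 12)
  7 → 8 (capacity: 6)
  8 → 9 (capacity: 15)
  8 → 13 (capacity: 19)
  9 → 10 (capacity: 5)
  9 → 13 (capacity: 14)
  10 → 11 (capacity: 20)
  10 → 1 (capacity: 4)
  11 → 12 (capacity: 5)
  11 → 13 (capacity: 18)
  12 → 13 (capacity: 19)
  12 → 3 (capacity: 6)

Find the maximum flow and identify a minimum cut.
Max flow = 13, Min cut edges: (1,2), (7,8)

Maximum flow: 13
Minimum cut: (1,2), (7,8)
Partition: S = [0, 1, 4, 5, 6, 7], T = [2, 3, 8, 9, 10, 11, 12, 13]

Max-flow min-cut theorem verified: both equal 13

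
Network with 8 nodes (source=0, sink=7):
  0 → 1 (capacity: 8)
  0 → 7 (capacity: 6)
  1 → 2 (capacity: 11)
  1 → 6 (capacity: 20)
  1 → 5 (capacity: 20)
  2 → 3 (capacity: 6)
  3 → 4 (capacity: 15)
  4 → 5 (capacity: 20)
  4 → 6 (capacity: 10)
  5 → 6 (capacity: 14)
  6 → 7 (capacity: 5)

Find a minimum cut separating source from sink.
Min cut value = 11, edges: (0,7), (6,7)

Min cut value: 11
Partition: S = [0, 1, 2, 3, 4, 5, 6], T = [7]
Cut edges: (0,7), (6,7)

By max-flow min-cut theorem, max flow = min cut = 11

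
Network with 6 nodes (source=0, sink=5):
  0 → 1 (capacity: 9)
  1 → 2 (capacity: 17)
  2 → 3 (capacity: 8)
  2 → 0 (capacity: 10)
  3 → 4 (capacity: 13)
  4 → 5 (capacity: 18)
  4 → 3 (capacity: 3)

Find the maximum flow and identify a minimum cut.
Max flow = 8, Min cut edges: (2,3)

Maximum flow: 8
Minimum cut: (2,3)
Partition: S = [0, 1, 2], T = [3, 4, 5]

Max-flow min-cut theorem verified: both equal 8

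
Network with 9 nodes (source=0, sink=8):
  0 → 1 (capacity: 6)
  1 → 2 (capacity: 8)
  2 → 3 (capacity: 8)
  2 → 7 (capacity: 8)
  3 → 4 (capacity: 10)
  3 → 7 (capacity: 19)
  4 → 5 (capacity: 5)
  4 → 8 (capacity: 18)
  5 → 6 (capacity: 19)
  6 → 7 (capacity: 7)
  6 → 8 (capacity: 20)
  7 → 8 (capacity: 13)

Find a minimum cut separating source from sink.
Min cut value = 6, edges: (0,1)

Min cut value: 6
Partition: S = [0], T = [1, 2, 3, 4, 5, 6, 7, 8]
Cut edges: (0,1)

By max-flow min-cut theorem, max flow = min cut = 6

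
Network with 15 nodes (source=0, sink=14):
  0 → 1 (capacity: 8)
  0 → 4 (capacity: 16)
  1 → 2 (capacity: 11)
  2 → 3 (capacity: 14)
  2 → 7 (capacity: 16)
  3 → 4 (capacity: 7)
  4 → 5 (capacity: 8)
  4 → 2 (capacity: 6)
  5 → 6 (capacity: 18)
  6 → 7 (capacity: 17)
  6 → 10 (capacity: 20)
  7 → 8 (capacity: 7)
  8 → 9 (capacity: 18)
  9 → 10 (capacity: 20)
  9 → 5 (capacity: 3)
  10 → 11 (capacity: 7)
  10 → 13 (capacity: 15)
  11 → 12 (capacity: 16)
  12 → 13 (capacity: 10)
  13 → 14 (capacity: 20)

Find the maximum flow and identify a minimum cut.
Max flow = 15, Min cut edges: (4,5), (7,8)

Maximum flow: 15
Minimum cut: (4,5), (7,8)
Partition: S = [0, 1, 2, 3, 4, 7], T = [5, 6, 8, 9, 10, 11, 12, 13, 14]

Max-flow min-cut theorem verified: both equal 15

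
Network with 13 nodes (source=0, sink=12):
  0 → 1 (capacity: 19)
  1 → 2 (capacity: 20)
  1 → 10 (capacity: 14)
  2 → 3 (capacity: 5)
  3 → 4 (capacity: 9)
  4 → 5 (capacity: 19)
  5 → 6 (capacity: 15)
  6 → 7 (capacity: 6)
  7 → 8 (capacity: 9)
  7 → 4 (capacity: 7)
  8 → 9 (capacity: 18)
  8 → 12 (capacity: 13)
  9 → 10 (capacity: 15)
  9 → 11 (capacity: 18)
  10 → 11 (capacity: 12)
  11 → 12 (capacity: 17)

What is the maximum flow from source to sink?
Maximum flow = 17

Max flow: 17

Flow assignment:
  0 → 1: 17/19
  1 → 2: 5/20
  1 → 10: 12/14
  2 → 3: 5/5
  3 → 4: 5/9
  4 → 5: 5/19
  5 → 6: 5/15
  6 → 7: 5/6
  7 → 8: 5/9
  8 → 12: 5/13
  10 → 11: 12/12
  11 → 12: 12/17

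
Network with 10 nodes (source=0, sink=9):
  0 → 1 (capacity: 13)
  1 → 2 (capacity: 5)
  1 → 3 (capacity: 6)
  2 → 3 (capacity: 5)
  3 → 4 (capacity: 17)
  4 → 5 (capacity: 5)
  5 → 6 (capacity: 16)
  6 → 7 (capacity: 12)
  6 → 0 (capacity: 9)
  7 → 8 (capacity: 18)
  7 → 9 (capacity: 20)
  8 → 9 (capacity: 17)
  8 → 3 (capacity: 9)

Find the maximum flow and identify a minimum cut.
Max flow = 5, Min cut edges: (4,5)

Maximum flow: 5
Minimum cut: (4,5)
Partition: S = [0, 1, 2, 3, 4], T = [5, 6, 7, 8, 9]

Max-flow min-cut theorem verified: both equal 5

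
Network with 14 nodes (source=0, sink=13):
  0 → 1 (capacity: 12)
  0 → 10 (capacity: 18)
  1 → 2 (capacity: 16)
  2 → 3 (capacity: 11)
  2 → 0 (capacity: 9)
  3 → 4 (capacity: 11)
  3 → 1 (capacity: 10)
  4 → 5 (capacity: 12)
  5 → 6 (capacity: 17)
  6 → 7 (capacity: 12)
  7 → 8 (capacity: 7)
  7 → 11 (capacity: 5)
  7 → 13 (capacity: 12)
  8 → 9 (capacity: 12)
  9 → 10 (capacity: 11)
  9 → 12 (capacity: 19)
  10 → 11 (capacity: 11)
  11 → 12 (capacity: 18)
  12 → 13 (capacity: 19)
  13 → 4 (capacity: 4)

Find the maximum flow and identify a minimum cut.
Max flow = 22, Min cut edges: (3,4), (10,11)

Maximum flow: 22
Minimum cut: (3,4), (10,11)
Partition: S = [0, 1, 2, 3, 10], T = [4, 5, 6, 7, 8, 9, 11, 12, 13]

Max-flow min-cut theorem verified: both equal 22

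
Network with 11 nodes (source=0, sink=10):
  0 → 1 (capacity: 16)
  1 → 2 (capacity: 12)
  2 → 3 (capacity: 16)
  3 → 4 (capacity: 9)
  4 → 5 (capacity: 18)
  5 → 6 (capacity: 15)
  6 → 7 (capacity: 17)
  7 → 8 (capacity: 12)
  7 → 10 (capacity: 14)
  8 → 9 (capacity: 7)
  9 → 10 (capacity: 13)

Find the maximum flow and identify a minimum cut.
Max flow = 9, Min cut edges: (3,4)

Maximum flow: 9
Minimum cut: (3,4)
Partition: S = [0, 1, 2, 3], T = [4, 5, 6, 7, 8, 9, 10]

Max-flow min-cut theorem verified: both equal 9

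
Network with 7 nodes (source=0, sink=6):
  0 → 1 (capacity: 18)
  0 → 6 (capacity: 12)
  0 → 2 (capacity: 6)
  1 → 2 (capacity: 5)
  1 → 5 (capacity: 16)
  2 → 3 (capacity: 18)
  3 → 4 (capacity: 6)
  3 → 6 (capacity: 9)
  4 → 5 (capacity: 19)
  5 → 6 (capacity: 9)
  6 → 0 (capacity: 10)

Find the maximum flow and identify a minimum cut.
Max flow = 30, Min cut edges: (0,6), (3,6), (5,6)

Maximum flow: 30
Minimum cut: (0,6), (3,6), (5,6)
Partition: S = [0, 1, 2, 3, 4, 5], T = [6]

Max-flow min-cut theorem verified: both equal 30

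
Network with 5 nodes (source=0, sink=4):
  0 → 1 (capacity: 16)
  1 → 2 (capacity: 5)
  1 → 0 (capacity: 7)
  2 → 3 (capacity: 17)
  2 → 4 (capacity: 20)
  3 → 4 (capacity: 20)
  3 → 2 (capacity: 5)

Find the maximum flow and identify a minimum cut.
Max flow = 5, Min cut edges: (1,2)

Maximum flow: 5
Minimum cut: (1,2)
Partition: S = [0, 1], T = [2, 3, 4]

Max-flow min-cut theorem verified: both equal 5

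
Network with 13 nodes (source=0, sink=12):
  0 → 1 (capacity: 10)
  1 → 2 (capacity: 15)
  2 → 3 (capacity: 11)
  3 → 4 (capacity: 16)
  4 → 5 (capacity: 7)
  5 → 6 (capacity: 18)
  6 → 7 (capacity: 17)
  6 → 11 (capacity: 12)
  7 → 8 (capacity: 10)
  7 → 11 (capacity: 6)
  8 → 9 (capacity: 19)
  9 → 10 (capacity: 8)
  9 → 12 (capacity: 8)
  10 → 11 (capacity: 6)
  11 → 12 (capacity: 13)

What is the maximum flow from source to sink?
Maximum flow = 7

Max flow: 7

Flow assignment:
  0 → 1: 7/10
  1 → 2: 7/15
  2 → 3: 7/11
  3 → 4: 7/16
  4 → 5: 7/7
  5 → 6: 7/18
  6 → 11: 7/12
  11 → 12: 7/13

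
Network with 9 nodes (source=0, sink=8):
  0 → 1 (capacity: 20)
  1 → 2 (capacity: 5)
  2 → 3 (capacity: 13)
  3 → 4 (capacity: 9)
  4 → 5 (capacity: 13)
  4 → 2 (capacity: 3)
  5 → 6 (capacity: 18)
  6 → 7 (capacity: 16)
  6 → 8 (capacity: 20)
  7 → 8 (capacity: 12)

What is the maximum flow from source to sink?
Maximum flow = 5

Max flow: 5

Flow assignment:
  0 → 1: 5/20
  1 → 2: 5/5
  2 → 3: 5/13
  3 → 4: 5/9
  4 → 5: 5/13
  5 → 6: 5/18
  6 → 8: 5/20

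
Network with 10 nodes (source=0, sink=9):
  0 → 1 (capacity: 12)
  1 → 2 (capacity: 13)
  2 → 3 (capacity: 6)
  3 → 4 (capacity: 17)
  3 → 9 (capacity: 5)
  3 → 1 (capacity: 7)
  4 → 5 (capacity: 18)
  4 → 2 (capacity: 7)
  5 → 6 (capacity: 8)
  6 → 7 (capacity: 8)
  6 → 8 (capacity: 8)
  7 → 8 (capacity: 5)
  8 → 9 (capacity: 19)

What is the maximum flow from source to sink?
Maximum flow = 6

Max flow: 6

Flow assignment:
  0 → 1: 6/12
  1 → 2: 6/13
  2 → 3: 6/6
  3 → 4: 1/17
  3 → 9: 5/5
  4 → 5: 1/18
  5 → 6: 1/8
  6 → 8: 1/8
  8 → 9: 1/19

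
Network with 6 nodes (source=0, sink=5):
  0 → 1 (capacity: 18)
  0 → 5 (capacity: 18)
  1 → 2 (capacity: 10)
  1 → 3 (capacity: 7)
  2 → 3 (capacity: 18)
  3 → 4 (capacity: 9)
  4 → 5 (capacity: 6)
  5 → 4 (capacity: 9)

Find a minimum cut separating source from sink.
Min cut value = 24, edges: (0,5), (4,5)

Min cut value: 24
Partition: S = [0, 1, 2, 3, 4], T = [5]
Cut edges: (0,5), (4,5)

By max-flow min-cut theorem, max flow = min cut = 24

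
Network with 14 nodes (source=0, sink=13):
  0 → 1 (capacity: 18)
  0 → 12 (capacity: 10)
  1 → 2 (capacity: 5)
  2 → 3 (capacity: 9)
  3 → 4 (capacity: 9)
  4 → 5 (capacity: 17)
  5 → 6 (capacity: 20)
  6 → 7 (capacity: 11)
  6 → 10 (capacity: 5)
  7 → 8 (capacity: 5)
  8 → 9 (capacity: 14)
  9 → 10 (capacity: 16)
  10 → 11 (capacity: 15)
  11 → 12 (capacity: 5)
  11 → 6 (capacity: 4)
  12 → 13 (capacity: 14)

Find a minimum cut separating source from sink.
Min cut value = 14, edges: (12,13)

Min cut value: 14
Partition: S = [0, 1, 2, 3, 4, 5, 6, 7, 8, 9, 10, 11, 12], T = [13]
Cut edges: (12,13)

By max-flow min-cut theorem, max flow = min cut = 14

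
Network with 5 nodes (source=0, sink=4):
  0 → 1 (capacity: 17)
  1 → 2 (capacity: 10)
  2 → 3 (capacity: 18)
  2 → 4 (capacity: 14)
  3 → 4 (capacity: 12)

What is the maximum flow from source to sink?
Maximum flow = 10

Max flow: 10

Flow assignment:
  0 → 1: 10/17
  1 → 2: 10/10
  2 → 4: 10/14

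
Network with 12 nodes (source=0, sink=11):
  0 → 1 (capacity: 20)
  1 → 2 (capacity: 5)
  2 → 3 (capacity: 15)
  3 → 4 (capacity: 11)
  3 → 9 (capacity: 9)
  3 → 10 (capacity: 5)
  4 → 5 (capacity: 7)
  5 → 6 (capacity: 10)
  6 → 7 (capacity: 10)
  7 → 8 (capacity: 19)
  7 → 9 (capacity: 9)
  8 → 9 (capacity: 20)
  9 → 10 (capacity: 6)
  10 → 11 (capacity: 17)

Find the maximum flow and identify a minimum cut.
Max flow = 5, Min cut edges: (1,2)

Maximum flow: 5
Minimum cut: (1,2)
Partition: S = [0, 1], T = [2, 3, 4, 5, 6, 7, 8, 9, 10, 11]

Max-flow min-cut theorem verified: both equal 5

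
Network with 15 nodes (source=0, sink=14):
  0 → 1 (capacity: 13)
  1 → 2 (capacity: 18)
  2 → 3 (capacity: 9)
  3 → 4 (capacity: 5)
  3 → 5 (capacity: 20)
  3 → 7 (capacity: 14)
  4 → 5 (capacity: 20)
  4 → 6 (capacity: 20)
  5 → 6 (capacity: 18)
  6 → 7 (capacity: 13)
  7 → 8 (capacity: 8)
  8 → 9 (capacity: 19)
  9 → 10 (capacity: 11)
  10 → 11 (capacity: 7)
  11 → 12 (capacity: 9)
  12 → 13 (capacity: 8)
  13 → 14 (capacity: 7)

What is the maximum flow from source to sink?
Maximum flow = 7

Max flow: 7

Flow assignment:
  0 → 1: 7/13
  1 → 2: 7/18
  2 → 3: 7/9
  3 → 7: 7/14
  7 → 8: 7/8
  8 → 9: 7/19
  9 → 10: 7/11
  10 → 11: 7/7
  11 → 12: 7/9
  12 → 13: 7/8
  13 → 14: 7/7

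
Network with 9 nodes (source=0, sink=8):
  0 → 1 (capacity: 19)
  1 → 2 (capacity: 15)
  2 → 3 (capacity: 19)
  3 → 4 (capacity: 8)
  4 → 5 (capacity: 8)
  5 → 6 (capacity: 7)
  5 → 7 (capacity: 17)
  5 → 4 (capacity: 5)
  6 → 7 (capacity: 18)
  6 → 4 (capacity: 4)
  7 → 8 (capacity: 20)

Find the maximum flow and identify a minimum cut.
Max flow = 8, Min cut edges: (4,5)

Maximum flow: 8
Minimum cut: (4,5)
Partition: S = [0, 1, 2, 3, 4], T = [5, 6, 7, 8]

Max-flow min-cut theorem verified: both equal 8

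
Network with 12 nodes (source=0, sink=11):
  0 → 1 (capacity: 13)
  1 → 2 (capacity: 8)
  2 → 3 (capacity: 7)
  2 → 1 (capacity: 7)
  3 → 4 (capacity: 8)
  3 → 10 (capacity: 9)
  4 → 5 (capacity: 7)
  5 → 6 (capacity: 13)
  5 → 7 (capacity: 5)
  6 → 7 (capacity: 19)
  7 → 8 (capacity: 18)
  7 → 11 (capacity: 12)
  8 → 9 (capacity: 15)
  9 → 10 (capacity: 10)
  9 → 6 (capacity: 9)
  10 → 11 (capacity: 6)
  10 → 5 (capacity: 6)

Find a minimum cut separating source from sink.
Min cut value = 7, edges: (2,3)

Min cut value: 7
Partition: S = [0, 1, 2], T = [3, 4, 5, 6, 7, 8, 9, 10, 11]
Cut edges: (2,3)

By max-flow min-cut theorem, max flow = min cut = 7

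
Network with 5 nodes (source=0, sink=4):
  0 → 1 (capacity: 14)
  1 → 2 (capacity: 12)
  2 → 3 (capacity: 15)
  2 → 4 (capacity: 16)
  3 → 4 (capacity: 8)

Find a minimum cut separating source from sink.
Min cut value = 12, edges: (1,2)

Min cut value: 12
Partition: S = [0, 1], T = [2, 3, 4]
Cut edges: (1,2)

By max-flow min-cut theorem, max flow = min cut = 12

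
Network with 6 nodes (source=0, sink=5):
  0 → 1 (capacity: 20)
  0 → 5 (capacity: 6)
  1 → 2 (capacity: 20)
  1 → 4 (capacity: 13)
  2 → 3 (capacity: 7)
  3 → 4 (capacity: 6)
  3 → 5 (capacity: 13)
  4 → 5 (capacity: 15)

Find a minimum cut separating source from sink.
Min cut value = 26, edges: (0,5), (1,4), (2,3)

Min cut value: 26
Partition: S = [0, 1, 2], T = [3, 4, 5]
Cut edges: (0,5), (1,4), (2,3)

By max-flow min-cut theorem, max flow = min cut = 26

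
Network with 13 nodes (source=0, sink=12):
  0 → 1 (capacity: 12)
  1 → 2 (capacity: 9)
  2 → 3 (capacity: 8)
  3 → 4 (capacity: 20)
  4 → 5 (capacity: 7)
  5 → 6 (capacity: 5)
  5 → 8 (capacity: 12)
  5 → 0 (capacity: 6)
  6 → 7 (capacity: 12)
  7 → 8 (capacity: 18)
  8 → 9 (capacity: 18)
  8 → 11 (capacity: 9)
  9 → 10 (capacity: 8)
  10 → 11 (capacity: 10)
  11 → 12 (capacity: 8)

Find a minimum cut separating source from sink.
Min cut value = 7, edges: (4,5)

Min cut value: 7
Partition: S = [0, 1, 2, 3, 4], T = [5, 6, 7, 8, 9, 10, 11, 12]
Cut edges: (4,5)

By max-flow min-cut theorem, max flow = min cut = 7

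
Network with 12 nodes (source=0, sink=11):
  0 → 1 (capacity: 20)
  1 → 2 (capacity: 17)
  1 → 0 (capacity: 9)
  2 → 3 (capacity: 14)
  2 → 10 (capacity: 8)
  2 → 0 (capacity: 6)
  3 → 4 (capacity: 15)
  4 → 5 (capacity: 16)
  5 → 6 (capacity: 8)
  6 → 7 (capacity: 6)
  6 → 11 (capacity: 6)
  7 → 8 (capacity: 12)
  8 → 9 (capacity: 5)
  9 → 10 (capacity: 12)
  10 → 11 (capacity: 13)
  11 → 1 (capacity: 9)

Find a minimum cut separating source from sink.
Min cut value = 16, edges: (2,10), (5,6)

Min cut value: 16
Partition: S = [0, 1, 2, 3, 4, 5], T = [6, 7, 8, 9, 10, 11]
Cut edges: (2,10), (5,6)

By max-flow min-cut theorem, max flow = min cut = 16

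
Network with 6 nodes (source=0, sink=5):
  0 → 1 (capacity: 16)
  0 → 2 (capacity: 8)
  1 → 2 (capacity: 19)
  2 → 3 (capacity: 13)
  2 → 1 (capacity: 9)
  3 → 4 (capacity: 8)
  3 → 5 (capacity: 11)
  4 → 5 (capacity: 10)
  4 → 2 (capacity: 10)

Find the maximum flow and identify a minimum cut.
Max flow = 13, Min cut edges: (2,3)

Maximum flow: 13
Minimum cut: (2,3)
Partition: S = [0, 1, 2], T = [3, 4, 5]

Max-flow min-cut theorem verified: both equal 13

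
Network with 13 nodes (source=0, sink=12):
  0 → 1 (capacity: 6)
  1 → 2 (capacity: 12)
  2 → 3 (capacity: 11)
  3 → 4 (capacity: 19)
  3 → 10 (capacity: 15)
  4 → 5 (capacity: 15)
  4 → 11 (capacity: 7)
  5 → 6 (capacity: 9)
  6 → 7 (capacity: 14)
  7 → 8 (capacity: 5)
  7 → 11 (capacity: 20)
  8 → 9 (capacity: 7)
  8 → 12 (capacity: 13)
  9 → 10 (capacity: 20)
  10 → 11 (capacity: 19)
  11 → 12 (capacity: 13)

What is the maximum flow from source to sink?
Maximum flow = 6

Max flow: 6

Flow assignment:
  0 → 1: 6/6
  1 → 2: 6/12
  2 → 3: 6/11
  3 → 4: 6/19
  4 → 11: 6/7
  11 → 12: 6/13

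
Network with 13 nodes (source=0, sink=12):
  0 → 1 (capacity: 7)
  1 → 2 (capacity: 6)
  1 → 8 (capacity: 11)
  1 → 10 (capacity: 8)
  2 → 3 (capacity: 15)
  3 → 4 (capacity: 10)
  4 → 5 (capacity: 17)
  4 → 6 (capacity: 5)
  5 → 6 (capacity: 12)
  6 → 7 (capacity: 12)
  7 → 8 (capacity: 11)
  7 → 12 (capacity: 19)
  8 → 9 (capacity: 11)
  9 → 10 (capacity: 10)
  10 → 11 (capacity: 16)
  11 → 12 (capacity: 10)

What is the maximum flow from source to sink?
Maximum flow = 7

Max flow: 7

Flow assignment:
  0 → 1: 7/7
  1 → 10: 7/8
  10 → 11: 7/16
  11 → 12: 7/10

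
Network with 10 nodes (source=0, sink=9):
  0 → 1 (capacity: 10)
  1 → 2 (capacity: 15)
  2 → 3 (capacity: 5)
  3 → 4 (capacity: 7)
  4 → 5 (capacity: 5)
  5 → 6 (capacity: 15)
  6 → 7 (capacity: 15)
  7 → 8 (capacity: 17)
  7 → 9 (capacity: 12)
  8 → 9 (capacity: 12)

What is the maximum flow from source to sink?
Maximum flow = 5

Max flow: 5

Flow assignment:
  0 → 1: 5/10
  1 → 2: 5/15
  2 → 3: 5/5
  3 → 4: 5/7
  4 → 5: 5/5
  5 → 6: 5/15
  6 → 7: 5/15
  7 → 9: 5/12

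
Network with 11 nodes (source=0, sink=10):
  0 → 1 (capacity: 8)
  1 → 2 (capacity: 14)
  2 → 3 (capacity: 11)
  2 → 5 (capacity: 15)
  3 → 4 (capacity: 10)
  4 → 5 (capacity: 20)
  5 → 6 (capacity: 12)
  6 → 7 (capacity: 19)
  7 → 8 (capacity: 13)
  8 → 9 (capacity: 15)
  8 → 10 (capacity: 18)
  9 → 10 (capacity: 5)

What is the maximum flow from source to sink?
Maximum flow = 8

Max flow: 8

Flow assignment:
  0 → 1: 8/8
  1 → 2: 8/14
  2 → 5: 8/15
  5 → 6: 8/12
  6 → 7: 8/19
  7 → 8: 8/13
  8 → 10: 8/18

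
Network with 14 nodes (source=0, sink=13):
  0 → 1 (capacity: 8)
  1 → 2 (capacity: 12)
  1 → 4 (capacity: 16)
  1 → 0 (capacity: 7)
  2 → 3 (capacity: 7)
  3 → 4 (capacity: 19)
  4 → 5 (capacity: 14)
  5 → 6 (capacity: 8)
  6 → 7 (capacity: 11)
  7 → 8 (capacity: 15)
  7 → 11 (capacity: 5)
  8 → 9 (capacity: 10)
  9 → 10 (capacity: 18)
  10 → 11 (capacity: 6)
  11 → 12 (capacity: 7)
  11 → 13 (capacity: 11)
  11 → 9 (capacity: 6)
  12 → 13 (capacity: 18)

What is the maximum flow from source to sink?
Maximum flow = 8

Max flow: 8

Flow assignment:
  0 → 1: 8/8
  1 → 4: 8/16
  4 → 5: 8/14
  5 → 6: 8/8
  6 → 7: 8/11
  7 → 8: 3/15
  7 → 11: 5/5
  8 → 9: 3/10
  9 → 10: 3/18
  10 → 11: 3/6
  11 → 13: 8/11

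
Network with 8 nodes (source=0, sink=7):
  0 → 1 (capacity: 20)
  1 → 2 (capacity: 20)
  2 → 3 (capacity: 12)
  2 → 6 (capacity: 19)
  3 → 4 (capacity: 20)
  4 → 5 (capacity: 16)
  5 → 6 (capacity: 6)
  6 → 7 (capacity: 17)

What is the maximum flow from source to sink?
Maximum flow = 17

Max flow: 17

Flow assignment:
  0 → 1: 17/20
  1 → 2: 17/20
  2 → 3: 1/12
  2 → 6: 16/19
  3 → 4: 1/20
  4 → 5: 1/16
  5 → 6: 1/6
  6 → 7: 17/17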